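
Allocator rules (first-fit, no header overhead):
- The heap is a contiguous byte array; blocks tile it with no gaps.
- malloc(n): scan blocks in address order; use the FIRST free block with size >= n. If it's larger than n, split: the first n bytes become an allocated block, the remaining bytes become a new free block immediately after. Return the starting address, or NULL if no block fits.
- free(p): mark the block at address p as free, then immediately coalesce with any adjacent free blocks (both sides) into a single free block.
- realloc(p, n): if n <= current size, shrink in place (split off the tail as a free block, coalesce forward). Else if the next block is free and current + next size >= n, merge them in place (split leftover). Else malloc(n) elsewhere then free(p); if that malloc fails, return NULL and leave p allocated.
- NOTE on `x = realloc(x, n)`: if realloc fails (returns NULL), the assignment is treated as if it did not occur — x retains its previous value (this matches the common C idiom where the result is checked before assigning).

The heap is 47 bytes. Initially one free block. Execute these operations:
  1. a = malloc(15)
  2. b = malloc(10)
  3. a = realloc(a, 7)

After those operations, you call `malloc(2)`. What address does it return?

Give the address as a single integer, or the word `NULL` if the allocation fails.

Op 1: a = malloc(15) -> a = 0; heap: [0-14 ALLOC][15-46 FREE]
Op 2: b = malloc(10) -> b = 15; heap: [0-14 ALLOC][15-24 ALLOC][25-46 FREE]
Op 3: a = realloc(a, 7) -> a = 0; heap: [0-6 ALLOC][7-14 FREE][15-24 ALLOC][25-46 FREE]
malloc(2): first-fit scan over [0-6 ALLOC][7-14 FREE][15-24 ALLOC][25-46 FREE] -> 7

Answer: 7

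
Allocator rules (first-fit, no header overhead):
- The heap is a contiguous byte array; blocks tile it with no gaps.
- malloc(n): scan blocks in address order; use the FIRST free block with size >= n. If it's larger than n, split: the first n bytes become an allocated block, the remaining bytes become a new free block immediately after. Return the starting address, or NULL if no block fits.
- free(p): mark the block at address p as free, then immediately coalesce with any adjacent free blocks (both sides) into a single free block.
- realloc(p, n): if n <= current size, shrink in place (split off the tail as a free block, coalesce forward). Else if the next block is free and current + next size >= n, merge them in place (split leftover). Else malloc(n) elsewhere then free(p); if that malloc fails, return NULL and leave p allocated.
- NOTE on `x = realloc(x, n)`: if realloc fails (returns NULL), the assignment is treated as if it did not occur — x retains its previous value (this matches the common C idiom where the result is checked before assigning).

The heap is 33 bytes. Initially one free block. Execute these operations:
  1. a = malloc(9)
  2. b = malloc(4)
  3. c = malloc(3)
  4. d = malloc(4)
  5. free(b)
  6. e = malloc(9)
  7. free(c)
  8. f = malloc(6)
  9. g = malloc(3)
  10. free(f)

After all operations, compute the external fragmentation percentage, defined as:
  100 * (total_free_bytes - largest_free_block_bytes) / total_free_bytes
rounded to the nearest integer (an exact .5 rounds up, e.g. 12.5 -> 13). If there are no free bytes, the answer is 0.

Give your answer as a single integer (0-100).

Op 1: a = malloc(9) -> a = 0; heap: [0-8 ALLOC][9-32 FREE]
Op 2: b = malloc(4) -> b = 9; heap: [0-8 ALLOC][9-12 ALLOC][13-32 FREE]
Op 3: c = malloc(3) -> c = 13; heap: [0-8 ALLOC][9-12 ALLOC][13-15 ALLOC][16-32 FREE]
Op 4: d = malloc(4) -> d = 16; heap: [0-8 ALLOC][9-12 ALLOC][13-15 ALLOC][16-19 ALLOC][20-32 FREE]
Op 5: free(b) -> (freed b); heap: [0-8 ALLOC][9-12 FREE][13-15 ALLOC][16-19 ALLOC][20-32 FREE]
Op 6: e = malloc(9) -> e = 20; heap: [0-8 ALLOC][9-12 FREE][13-15 ALLOC][16-19 ALLOC][20-28 ALLOC][29-32 FREE]
Op 7: free(c) -> (freed c); heap: [0-8 ALLOC][9-15 FREE][16-19 ALLOC][20-28 ALLOC][29-32 FREE]
Op 8: f = malloc(6) -> f = 9; heap: [0-8 ALLOC][9-14 ALLOC][15-15 FREE][16-19 ALLOC][20-28 ALLOC][29-32 FREE]
Op 9: g = malloc(3) -> g = 29; heap: [0-8 ALLOC][9-14 ALLOC][15-15 FREE][16-19 ALLOC][20-28 ALLOC][29-31 ALLOC][32-32 FREE]
Op 10: free(f) -> (freed f); heap: [0-8 ALLOC][9-15 FREE][16-19 ALLOC][20-28 ALLOC][29-31 ALLOC][32-32 FREE]
Free blocks: [7 1] total_free=8 largest=7 -> 100*(8-7)/8 = 100/8 = 12.5 -> rounds to 13

Answer: 13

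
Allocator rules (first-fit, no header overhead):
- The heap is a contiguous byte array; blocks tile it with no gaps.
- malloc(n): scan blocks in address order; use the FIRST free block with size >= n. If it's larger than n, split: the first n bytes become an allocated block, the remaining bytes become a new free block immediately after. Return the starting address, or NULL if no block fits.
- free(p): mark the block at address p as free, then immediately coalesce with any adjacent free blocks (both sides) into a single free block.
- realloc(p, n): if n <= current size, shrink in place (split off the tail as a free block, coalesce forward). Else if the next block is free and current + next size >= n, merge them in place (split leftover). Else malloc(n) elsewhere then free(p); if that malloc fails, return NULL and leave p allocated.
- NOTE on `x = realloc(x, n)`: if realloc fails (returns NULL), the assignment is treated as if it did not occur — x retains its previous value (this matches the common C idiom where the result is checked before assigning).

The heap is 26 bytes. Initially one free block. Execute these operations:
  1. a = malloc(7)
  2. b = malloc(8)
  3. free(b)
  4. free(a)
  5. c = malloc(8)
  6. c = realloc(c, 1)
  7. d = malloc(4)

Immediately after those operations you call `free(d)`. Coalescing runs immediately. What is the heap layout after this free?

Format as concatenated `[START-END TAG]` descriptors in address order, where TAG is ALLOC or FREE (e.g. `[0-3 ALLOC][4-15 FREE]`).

Op 1: a = malloc(7) -> a = 0; heap: [0-6 ALLOC][7-25 FREE]
Op 2: b = malloc(8) -> b = 7; heap: [0-6 ALLOC][7-14 ALLOC][15-25 FREE]
Op 3: free(b) -> (freed b); heap: [0-6 ALLOC][7-25 FREE]
Op 4: free(a) -> (freed a); heap: [0-25 FREE]
Op 5: c = malloc(8) -> c = 0; heap: [0-7 ALLOC][8-25 FREE]
Op 6: c = realloc(c, 1) -> c = 0; heap: [0-0 ALLOC][1-25 FREE]
Op 7: d = malloc(4) -> d = 1; heap: [0-0 ALLOC][1-4 ALLOC][5-25 FREE]
free(d): d = 1 -> block [1-4 ALLOC]; mark free, coalesce with adjacent free neighbors -> [0-0 ALLOC][1-25 FREE]

Answer: [0-0 ALLOC][1-25 FREE]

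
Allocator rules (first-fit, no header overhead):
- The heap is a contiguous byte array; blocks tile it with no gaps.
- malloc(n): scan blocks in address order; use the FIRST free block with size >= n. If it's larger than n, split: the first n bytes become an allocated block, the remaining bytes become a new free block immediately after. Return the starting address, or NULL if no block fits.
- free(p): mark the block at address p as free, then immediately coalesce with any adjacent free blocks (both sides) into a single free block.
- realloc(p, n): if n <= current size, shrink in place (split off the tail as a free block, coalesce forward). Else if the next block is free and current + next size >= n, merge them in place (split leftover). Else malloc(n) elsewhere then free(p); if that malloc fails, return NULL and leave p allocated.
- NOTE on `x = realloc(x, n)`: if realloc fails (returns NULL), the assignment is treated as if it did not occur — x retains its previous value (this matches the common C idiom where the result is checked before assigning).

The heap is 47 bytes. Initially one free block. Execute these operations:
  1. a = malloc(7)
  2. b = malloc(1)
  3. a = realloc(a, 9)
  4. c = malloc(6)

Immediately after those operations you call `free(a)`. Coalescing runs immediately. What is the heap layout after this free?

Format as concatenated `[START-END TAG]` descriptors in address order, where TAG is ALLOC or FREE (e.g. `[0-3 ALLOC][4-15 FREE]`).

Op 1: a = malloc(7) -> a = 0; heap: [0-6 ALLOC][7-46 FREE]
Op 2: b = malloc(1) -> b = 7; heap: [0-6 ALLOC][7-7 ALLOC][8-46 FREE]
Op 3: a = realloc(a, 9) -> a = 8; heap: [0-6 FREE][7-7 ALLOC][8-16 ALLOC][17-46 FREE]
Op 4: c = malloc(6) -> c = 0; heap: [0-5 ALLOC][6-6 FREE][7-7 ALLOC][8-16 ALLOC][17-46 FREE]
free(a): a = 8 -> block [8-16 ALLOC]; mark free, coalesce with adjacent free neighbors -> [0-5 ALLOC][6-6 FREE][7-7 ALLOC][8-46 FREE]

Answer: [0-5 ALLOC][6-6 FREE][7-7 ALLOC][8-46 FREE]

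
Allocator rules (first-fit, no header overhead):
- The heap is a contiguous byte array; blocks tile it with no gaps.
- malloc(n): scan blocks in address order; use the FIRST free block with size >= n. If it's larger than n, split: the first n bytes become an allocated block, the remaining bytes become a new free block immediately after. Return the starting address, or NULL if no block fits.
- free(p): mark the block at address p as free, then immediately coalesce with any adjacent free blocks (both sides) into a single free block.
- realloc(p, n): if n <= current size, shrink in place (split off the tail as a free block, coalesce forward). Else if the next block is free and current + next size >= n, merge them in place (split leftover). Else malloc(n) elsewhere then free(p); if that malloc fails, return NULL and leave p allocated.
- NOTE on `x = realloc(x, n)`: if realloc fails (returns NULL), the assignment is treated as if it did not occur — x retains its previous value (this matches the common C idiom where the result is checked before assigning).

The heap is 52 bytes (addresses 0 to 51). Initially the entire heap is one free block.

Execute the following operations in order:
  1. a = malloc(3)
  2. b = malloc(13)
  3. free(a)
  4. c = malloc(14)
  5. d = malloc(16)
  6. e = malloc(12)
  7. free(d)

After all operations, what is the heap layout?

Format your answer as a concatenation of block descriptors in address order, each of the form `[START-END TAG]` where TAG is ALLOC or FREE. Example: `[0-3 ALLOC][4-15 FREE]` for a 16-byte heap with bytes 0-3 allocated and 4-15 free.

Answer: [0-2 FREE][3-15 ALLOC][16-29 ALLOC][30-51 FREE]

Derivation:
Op 1: a = malloc(3) -> a = 0; heap: [0-2 ALLOC][3-51 FREE]
Op 2: b = malloc(13) -> b = 3; heap: [0-2 ALLOC][3-15 ALLOC][16-51 FREE]
Op 3: free(a) -> (freed a); heap: [0-2 FREE][3-15 ALLOC][16-51 FREE]
Op 4: c = malloc(14) -> c = 16; heap: [0-2 FREE][3-15 ALLOC][16-29 ALLOC][30-51 FREE]
Op 5: d = malloc(16) -> d = 30; heap: [0-2 FREE][3-15 ALLOC][16-29 ALLOC][30-45 ALLOC][46-51 FREE]
Op 6: e = malloc(12) -> e = NULL; heap: [0-2 FREE][3-15 ALLOC][16-29 ALLOC][30-45 ALLOC][46-51 FREE]
Op 7: free(d) -> (freed d); heap: [0-2 FREE][3-15 ALLOC][16-29 ALLOC][30-51 FREE]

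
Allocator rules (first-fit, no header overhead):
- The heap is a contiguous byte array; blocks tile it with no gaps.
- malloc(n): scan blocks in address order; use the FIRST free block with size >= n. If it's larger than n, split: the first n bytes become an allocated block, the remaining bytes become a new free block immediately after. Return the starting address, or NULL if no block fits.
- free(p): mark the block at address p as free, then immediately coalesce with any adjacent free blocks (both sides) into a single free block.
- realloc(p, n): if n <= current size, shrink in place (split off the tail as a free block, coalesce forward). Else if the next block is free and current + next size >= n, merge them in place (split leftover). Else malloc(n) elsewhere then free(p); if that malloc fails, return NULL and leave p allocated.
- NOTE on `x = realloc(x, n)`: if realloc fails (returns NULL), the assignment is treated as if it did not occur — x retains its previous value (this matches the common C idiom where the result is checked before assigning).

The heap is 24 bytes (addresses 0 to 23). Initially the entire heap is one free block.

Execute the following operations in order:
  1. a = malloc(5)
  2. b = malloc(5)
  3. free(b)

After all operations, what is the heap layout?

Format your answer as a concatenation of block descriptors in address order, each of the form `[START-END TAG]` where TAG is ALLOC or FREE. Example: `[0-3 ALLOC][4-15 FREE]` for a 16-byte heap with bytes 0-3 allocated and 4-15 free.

Answer: [0-4 ALLOC][5-23 FREE]

Derivation:
Op 1: a = malloc(5) -> a = 0; heap: [0-4 ALLOC][5-23 FREE]
Op 2: b = malloc(5) -> b = 5; heap: [0-4 ALLOC][5-9 ALLOC][10-23 FREE]
Op 3: free(b) -> (freed b); heap: [0-4 ALLOC][5-23 FREE]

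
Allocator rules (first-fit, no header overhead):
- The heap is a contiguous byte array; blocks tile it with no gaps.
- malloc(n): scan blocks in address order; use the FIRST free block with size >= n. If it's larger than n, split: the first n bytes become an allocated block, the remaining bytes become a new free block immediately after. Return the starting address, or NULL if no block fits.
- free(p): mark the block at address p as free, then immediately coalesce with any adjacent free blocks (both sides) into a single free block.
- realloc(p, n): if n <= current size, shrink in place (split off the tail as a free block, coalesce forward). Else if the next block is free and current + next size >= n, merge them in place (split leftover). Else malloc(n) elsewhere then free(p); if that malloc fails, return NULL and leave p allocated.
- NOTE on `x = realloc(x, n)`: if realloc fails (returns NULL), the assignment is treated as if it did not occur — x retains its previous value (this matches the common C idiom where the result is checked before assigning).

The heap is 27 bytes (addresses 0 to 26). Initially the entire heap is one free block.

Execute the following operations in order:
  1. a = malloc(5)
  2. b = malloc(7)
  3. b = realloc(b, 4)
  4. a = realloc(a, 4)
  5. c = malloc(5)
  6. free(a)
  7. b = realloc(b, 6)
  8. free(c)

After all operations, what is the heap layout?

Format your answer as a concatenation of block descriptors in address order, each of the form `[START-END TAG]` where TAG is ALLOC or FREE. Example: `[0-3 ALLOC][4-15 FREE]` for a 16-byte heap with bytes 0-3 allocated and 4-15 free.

Op 1: a = malloc(5) -> a = 0; heap: [0-4 ALLOC][5-26 FREE]
Op 2: b = malloc(7) -> b = 5; heap: [0-4 ALLOC][5-11 ALLOC][12-26 FREE]
Op 3: b = realloc(b, 4) -> b = 5; heap: [0-4 ALLOC][5-8 ALLOC][9-26 FREE]
Op 4: a = realloc(a, 4) -> a = 0; heap: [0-3 ALLOC][4-4 FREE][5-8 ALLOC][9-26 FREE]
Op 5: c = malloc(5) -> c = 9; heap: [0-3 ALLOC][4-4 FREE][5-8 ALLOC][9-13 ALLOC][14-26 FREE]
Op 6: free(a) -> (freed a); heap: [0-4 FREE][5-8 ALLOC][9-13 ALLOC][14-26 FREE]
Op 7: b = realloc(b, 6) -> b = 14; heap: [0-8 FREE][9-13 ALLOC][14-19 ALLOC][20-26 FREE]
Op 8: free(c) -> (freed c); heap: [0-13 FREE][14-19 ALLOC][20-26 FREE]

Answer: [0-13 FREE][14-19 ALLOC][20-26 FREE]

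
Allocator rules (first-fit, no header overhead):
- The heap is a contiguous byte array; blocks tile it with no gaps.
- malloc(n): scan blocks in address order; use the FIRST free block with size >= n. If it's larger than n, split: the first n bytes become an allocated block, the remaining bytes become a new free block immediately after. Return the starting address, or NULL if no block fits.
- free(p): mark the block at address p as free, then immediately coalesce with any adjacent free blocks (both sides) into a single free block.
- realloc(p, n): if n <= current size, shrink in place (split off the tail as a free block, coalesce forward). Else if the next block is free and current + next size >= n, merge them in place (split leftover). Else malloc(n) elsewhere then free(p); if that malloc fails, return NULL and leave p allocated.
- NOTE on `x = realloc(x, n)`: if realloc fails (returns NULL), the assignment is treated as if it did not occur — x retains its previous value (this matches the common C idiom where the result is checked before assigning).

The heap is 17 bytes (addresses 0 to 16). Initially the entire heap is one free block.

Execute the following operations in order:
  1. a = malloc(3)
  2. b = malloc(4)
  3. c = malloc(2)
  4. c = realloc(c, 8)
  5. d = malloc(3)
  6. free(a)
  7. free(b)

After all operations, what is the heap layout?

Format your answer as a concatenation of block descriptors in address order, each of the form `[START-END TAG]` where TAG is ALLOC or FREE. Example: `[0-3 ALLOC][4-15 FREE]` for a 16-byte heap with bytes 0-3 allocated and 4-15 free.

Op 1: a = malloc(3) -> a = 0; heap: [0-2 ALLOC][3-16 FREE]
Op 2: b = malloc(4) -> b = 3; heap: [0-2 ALLOC][3-6 ALLOC][7-16 FREE]
Op 3: c = malloc(2) -> c = 7; heap: [0-2 ALLOC][3-6 ALLOC][7-8 ALLOC][9-16 FREE]
Op 4: c = realloc(c, 8) -> c = 7; heap: [0-2 ALLOC][3-6 ALLOC][7-14 ALLOC][15-16 FREE]
Op 5: d = malloc(3) -> d = NULL; heap: [0-2 ALLOC][3-6 ALLOC][7-14 ALLOC][15-16 FREE]
Op 6: free(a) -> (freed a); heap: [0-2 FREE][3-6 ALLOC][7-14 ALLOC][15-16 FREE]
Op 7: free(b) -> (freed b); heap: [0-6 FREE][7-14 ALLOC][15-16 FREE]

Answer: [0-6 FREE][7-14 ALLOC][15-16 FREE]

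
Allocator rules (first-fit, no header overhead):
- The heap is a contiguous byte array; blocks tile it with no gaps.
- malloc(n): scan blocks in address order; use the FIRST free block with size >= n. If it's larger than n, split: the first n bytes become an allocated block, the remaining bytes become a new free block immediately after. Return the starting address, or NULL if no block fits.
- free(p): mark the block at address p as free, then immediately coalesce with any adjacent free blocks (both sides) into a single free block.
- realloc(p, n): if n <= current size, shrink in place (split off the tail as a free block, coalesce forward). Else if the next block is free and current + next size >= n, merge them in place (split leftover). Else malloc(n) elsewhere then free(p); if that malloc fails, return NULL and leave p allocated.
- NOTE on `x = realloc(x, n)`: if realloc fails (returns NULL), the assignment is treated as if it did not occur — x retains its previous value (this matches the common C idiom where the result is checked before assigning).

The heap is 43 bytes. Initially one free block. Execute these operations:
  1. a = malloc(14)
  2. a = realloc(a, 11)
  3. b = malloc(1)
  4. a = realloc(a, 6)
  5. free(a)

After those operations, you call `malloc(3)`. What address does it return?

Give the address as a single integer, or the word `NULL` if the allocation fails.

Op 1: a = malloc(14) -> a = 0; heap: [0-13 ALLOC][14-42 FREE]
Op 2: a = realloc(a, 11) -> a = 0; heap: [0-10 ALLOC][11-42 FREE]
Op 3: b = malloc(1) -> b = 11; heap: [0-10 ALLOC][11-11 ALLOC][12-42 FREE]
Op 4: a = realloc(a, 6) -> a = 0; heap: [0-5 ALLOC][6-10 FREE][11-11 ALLOC][12-42 FREE]
Op 5: free(a) -> (freed a); heap: [0-10 FREE][11-11 ALLOC][12-42 FREE]
malloc(3): first-fit scan over [0-10 FREE][11-11 ALLOC][12-42 FREE] -> 0

Answer: 0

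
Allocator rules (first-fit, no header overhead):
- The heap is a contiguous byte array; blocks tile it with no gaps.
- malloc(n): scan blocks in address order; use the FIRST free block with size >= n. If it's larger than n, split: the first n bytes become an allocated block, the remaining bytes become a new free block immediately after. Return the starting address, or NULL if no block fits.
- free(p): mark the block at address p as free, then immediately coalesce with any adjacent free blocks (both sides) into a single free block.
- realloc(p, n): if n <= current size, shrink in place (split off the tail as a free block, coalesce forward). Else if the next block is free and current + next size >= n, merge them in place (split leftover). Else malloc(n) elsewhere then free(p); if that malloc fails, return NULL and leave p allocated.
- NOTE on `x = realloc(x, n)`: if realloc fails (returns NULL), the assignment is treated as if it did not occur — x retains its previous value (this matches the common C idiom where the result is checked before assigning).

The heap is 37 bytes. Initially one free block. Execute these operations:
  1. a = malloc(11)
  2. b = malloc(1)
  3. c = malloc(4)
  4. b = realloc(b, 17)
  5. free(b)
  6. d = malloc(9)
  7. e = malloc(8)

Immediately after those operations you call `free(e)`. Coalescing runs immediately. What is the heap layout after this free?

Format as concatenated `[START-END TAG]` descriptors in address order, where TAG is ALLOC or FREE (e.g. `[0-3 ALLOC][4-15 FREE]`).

Op 1: a = malloc(11) -> a = 0; heap: [0-10 ALLOC][11-36 FREE]
Op 2: b = malloc(1) -> b = 11; heap: [0-10 ALLOC][11-11 ALLOC][12-36 FREE]
Op 3: c = malloc(4) -> c = 12; heap: [0-10 ALLOC][11-11 ALLOC][12-15 ALLOC][16-36 FREE]
Op 4: b = realloc(b, 17) -> b = 16; heap: [0-10 ALLOC][11-11 FREE][12-15 ALLOC][16-32 ALLOC][33-36 FREE]
Op 5: free(b) -> (freed b); heap: [0-10 ALLOC][11-11 FREE][12-15 ALLOC][16-36 FREE]
Op 6: d = malloc(9) -> d = 16; heap: [0-10 ALLOC][11-11 FREE][12-15 ALLOC][16-24 ALLOC][25-36 FREE]
Op 7: e = malloc(8) -> e = 25; heap: [0-10 ALLOC][11-11 FREE][12-15 ALLOC][16-24 ALLOC][25-32 ALLOC][33-36 FREE]
free(e): e = 25 -> block [25-32 ALLOC]; mark free, coalesce with adjacent free neighbors -> [0-10 ALLOC][11-11 FREE][12-15 ALLOC][16-24 ALLOC][25-36 FREE]

Answer: [0-10 ALLOC][11-11 FREE][12-15 ALLOC][16-24 ALLOC][25-36 FREE]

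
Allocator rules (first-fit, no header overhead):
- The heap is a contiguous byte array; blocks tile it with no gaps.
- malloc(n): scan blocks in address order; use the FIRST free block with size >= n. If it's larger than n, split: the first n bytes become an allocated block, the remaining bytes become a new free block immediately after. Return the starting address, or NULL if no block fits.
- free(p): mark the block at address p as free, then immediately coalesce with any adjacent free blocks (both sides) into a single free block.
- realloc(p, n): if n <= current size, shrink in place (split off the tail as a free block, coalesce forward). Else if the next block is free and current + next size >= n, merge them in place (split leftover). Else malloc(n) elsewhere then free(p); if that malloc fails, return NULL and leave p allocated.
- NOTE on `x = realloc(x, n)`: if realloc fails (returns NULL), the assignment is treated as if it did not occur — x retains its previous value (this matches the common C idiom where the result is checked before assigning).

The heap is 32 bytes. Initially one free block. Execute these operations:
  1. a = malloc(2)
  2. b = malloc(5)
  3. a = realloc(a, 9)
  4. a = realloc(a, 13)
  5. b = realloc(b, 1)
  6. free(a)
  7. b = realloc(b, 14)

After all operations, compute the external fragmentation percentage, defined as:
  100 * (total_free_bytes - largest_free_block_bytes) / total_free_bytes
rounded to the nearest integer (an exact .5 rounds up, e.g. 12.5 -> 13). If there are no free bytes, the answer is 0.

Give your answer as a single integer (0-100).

Answer: 11

Derivation:
Op 1: a = malloc(2) -> a = 0; heap: [0-1 ALLOC][2-31 FREE]
Op 2: b = malloc(5) -> b = 2; heap: [0-1 ALLOC][2-6 ALLOC][7-31 FREE]
Op 3: a = realloc(a, 9) -> a = 7; heap: [0-1 FREE][2-6 ALLOC][7-15 ALLOC][16-31 FREE]
Op 4: a = realloc(a, 13) -> a = 7; heap: [0-1 FREE][2-6 ALLOC][7-19 ALLOC][20-31 FREE]
Op 5: b = realloc(b, 1) -> b = 2; heap: [0-1 FREE][2-2 ALLOC][3-6 FREE][7-19 ALLOC][20-31 FREE]
Op 6: free(a) -> (freed a); heap: [0-1 FREE][2-2 ALLOC][3-31 FREE]
Op 7: b = realloc(b, 14) -> b = 2; heap: [0-1 FREE][2-15 ALLOC][16-31 FREE]
Free blocks: [2 16] total_free=18 largest=16 -> 100*(18-16)/18 = 200/18 ≈ 11.111 -> rounds to 11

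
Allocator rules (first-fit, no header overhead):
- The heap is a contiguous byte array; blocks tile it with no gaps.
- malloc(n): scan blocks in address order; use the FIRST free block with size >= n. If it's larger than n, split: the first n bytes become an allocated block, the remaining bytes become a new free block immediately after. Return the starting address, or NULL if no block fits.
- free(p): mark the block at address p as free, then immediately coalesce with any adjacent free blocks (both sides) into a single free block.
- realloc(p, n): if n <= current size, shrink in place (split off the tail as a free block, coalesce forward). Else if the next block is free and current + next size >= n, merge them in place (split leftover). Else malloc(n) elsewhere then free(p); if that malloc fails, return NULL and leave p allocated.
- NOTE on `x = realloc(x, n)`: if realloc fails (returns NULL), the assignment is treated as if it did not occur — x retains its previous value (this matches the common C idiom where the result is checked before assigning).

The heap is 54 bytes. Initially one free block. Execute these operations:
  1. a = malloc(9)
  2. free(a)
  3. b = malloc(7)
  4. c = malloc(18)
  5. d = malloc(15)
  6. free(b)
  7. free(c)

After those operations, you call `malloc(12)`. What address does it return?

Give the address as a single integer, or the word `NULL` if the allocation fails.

Answer: 0

Derivation:
Op 1: a = malloc(9) -> a = 0; heap: [0-8 ALLOC][9-53 FREE]
Op 2: free(a) -> (freed a); heap: [0-53 FREE]
Op 3: b = malloc(7) -> b = 0; heap: [0-6 ALLOC][7-53 FREE]
Op 4: c = malloc(18) -> c = 7; heap: [0-6 ALLOC][7-24 ALLOC][25-53 FREE]
Op 5: d = malloc(15) -> d = 25; heap: [0-6 ALLOC][7-24 ALLOC][25-39 ALLOC][40-53 FREE]
Op 6: free(b) -> (freed b); heap: [0-6 FREE][7-24 ALLOC][25-39 ALLOC][40-53 FREE]
Op 7: free(c) -> (freed c); heap: [0-24 FREE][25-39 ALLOC][40-53 FREE]
malloc(12): first-fit scan over [0-24 FREE][25-39 ALLOC][40-53 FREE] -> 0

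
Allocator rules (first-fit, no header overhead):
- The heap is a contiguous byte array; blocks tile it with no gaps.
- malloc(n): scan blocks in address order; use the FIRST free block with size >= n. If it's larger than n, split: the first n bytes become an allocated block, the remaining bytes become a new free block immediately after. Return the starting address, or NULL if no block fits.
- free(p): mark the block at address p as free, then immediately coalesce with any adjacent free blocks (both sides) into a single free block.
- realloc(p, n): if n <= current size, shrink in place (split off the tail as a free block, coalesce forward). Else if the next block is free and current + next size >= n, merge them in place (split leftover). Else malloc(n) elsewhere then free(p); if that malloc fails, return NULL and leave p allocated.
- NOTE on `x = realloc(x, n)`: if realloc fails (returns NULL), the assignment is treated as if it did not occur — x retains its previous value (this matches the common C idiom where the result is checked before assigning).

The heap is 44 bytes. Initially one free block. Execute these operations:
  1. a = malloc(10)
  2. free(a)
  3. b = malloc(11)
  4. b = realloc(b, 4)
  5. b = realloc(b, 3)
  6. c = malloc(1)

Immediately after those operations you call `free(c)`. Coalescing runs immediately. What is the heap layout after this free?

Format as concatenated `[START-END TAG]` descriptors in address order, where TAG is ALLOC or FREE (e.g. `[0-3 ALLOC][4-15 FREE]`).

Answer: [0-2 ALLOC][3-43 FREE]

Derivation:
Op 1: a = malloc(10) -> a = 0; heap: [0-9 ALLOC][10-43 FREE]
Op 2: free(a) -> (freed a); heap: [0-43 FREE]
Op 3: b = malloc(11) -> b = 0; heap: [0-10 ALLOC][11-43 FREE]
Op 4: b = realloc(b, 4) -> b = 0; heap: [0-3 ALLOC][4-43 FREE]
Op 5: b = realloc(b, 3) -> b = 0; heap: [0-2 ALLOC][3-43 FREE]
Op 6: c = malloc(1) -> c = 3; heap: [0-2 ALLOC][3-3 ALLOC][4-43 FREE]
free(c): c = 3 -> block [3-3 ALLOC]; mark free, coalesce with adjacent free neighbors -> [0-2 ALLOC][3-43 FREE]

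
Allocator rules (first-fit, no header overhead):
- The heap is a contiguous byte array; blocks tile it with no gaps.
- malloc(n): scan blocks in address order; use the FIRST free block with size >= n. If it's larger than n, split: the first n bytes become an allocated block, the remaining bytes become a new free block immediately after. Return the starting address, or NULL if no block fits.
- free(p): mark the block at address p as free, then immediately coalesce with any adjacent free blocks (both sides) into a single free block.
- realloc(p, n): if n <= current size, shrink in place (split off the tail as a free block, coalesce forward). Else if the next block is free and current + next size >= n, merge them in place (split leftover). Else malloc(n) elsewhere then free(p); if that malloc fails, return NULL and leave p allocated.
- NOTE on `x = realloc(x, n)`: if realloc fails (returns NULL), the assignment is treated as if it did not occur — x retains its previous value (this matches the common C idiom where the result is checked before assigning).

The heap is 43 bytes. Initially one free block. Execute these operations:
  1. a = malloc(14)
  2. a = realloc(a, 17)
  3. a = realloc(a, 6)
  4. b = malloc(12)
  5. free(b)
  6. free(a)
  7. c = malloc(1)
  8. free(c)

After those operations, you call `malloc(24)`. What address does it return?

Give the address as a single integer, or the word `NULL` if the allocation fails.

Op 1: a = malloc(14) -> a = 0; heap: [0-13 ALLOC][14-42 FREE]
Op 2: a = realloc(a, 17) -> a = 0; heap: [0-16 ALLOC][17-42 FREE]
Op 3: a = realloc(a, 6) -> a = 0; heap: [0-5 ALLOC][6-42 FREE]
Op 4: b = malloc(12) -> b = 6; heap: [0-5 ALLOC][6-17 ALLOC][18-42 FREE]
Op 5: free(b) -> (freed b); heap: [0-5 ALLOC][6-42 FREE]
Op 6: free(a) -> (freed a); heap: [0-42 FREE]
Op 7: c = malloc(1) -> c = 0; heap: [0-0 ALLOC][1-42 FREE]
Op 8: free(c) -> (freed c); heap: [0-42 FREE]
malloc(24): first-fit scan over [0-42 FREE] -> 0

Answer: 0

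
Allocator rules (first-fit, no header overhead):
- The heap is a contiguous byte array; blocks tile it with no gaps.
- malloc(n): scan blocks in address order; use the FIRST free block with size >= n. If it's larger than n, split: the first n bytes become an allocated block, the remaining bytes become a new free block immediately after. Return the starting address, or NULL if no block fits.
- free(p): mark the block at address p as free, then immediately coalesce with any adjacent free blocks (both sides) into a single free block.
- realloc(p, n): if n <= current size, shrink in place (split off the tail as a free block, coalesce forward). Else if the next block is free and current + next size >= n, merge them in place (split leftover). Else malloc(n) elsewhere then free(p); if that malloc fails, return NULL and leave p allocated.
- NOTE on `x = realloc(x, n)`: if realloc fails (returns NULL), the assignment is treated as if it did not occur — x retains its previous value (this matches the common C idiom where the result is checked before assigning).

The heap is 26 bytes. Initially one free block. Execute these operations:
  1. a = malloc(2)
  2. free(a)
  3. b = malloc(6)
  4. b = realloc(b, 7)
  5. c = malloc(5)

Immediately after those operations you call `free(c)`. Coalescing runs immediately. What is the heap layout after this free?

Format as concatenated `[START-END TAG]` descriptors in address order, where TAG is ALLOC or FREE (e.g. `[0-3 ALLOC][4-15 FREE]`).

Answer: [0-6 ALLOC][7-25 FREE]

Derivation:
Op 1: a = malloc(2) -> a = 0; heap: [0-1 ALLOC][2-25 FREE]
Op 2: free(a) -> (freed a); heap: [0-25 FREE]
Op 3: b = malloc(6) -> b = 0; heap: [0-5 ALLOC][6-25 FREE]
Op 4: b = realloc(b, 7) -> b = 0; heap: [0-6 ALLOC][7-25 FREE]
Op 5: c = malloc(5) -> c = 7; heap: [0-6 ALLOC][7-11 ALLOC][12-25 FREE]
free(c): c = 7 -> block [7-11 ALLOC]; mark free, coalesce with adjacent free neighbors -> [0-6 ALLOC][7-25 FREE]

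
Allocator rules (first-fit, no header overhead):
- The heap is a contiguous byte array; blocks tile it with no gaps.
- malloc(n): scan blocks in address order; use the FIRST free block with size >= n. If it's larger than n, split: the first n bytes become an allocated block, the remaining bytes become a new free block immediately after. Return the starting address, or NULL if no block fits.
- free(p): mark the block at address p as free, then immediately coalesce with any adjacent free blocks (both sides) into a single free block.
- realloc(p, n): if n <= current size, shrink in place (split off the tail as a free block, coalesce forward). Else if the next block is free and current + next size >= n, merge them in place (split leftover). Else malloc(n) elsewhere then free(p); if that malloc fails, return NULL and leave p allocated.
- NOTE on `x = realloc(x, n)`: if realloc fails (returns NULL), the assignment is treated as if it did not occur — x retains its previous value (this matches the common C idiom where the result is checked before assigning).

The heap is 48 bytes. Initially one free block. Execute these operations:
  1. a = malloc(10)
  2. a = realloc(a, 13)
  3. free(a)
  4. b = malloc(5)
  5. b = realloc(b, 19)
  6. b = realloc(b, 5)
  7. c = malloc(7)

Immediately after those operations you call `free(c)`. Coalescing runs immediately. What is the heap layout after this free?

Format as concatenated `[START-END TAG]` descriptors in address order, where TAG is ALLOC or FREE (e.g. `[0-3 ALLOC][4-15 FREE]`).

Answer: [0-4 ALLOC][5-47 FREE]

Derivation:
Op 1: a = malloc(10) -> a = 0; heap: [0-9 ALLOC][10-47 FREE]
Op 2: a = realloc(a, 13) -> a = 0; heap: [0-12 ALLOC][13-47 FREE]
Op 3: free(a) -> (freed a); heap: [0-47 FREE]
Op 4: b = malloc(5) -> b = 0; heap: [0-4 ALLOC][5-47 FREE]
Op 5: b = realloc(b, 19) -> b = 0; heap: [0-18 ALLOC][19-47 FREE]
Op 6: b = realloc(b, 5) -> b = 0; heap: [0-4 ALLOC][5-47 FREE]
Op 7: c = malloc(7) -> c = 5; heap: [0-4 ALLOC][5-11 ALLOC][12-47 FREE]
free(c): c = 5 -> block [5-11 ALLOC]; mark free, coalesce with adjacent free neighbors -> [0-4 ALLOC][5-47 FREE]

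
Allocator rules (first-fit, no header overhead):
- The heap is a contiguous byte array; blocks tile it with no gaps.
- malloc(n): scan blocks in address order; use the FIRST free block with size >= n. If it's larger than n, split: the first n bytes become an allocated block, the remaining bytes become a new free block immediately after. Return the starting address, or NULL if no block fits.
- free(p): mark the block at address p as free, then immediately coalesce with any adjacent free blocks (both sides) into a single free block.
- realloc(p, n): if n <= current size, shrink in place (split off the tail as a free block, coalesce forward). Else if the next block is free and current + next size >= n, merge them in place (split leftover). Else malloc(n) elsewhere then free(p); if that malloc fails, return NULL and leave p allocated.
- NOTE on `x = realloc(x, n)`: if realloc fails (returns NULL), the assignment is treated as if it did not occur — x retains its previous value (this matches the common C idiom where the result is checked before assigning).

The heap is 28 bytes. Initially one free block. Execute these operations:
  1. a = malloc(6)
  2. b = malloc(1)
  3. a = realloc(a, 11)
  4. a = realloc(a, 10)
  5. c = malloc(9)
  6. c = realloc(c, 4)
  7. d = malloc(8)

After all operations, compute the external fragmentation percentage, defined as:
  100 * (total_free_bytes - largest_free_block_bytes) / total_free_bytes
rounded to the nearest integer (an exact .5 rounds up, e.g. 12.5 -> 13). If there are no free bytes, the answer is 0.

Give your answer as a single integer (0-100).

Answer: 46

Derivation:
Op 1: a = malloc(6) -> a = 0; heap: [0-5 ALLOC][6-27 FREE]
Op 2: b = malloc(1) -> b = 6; heap: [0-5 ALLOC][6-6 ALLOC][7-27 FREE]
Op 3: a = realloc(a, 11) -> a = 7; heap: [0-5 FREE][6-6 ALLOC][7-17 ALLOC][18-27 FREE]
Op 4: a = realloc(a, 10) -> a = 7; heap: [0-5 FREE][6-6 ALLOC][7-16 ALLOC][17-27 FREE]
Op 5: c = malloc(9) -> c = 17; heap: [0-5 FREE][6-6 ALLOC][7-16 ALLOC][17-25 ALLOC][26-27 FREE]
Op 6: c = realloc(c, 4) -> c = 17; heap: [0-5 FREE][6-6 ALLOC][7-16 ALLOC][17-20 ALLOC][21-27 FREE]
Op 7: d = malloc(8) -> d = NULL; heap: [0-5 FREE][6-6 ALLOC][7-16 ALLOC][17-20 ALLOC][21-27 FREE]
Free blocks: [6 7] total_free=13 largest=7 -> 100*(13-7)/13 = 600/13 ≈ 46.154 -> rounds to 46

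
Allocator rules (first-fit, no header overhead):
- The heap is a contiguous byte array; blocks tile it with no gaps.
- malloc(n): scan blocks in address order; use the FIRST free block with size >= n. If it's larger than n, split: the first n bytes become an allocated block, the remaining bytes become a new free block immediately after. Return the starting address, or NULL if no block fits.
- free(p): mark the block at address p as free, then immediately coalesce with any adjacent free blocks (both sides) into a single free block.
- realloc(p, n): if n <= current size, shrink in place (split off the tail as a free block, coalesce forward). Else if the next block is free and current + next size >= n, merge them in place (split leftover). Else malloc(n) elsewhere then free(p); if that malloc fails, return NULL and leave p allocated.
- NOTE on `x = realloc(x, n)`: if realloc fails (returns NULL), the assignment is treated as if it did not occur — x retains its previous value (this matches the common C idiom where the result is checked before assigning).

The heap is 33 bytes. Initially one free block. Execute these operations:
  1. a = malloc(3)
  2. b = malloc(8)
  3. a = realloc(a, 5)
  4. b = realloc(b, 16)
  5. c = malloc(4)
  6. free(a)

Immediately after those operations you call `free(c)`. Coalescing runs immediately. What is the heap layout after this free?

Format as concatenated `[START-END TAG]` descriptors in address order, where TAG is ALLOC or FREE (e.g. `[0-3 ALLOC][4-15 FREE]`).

Op 1: a = malloc(3) -> a = 0; heap: [0-2 ALLOC][3-32 FREE]
Op 2: b = malloc(8) -> b = 3; heap: [0-2 ALLOC][3-10 ALLOC][11-32 FREE]
Op 3: a = realloc(a, 5) -> a = 11; heap: [0-2 FREE][3-10 ALLOC][11-15 ALLOC][16-32 FREE]
Op 4: b = realloc(b, 16) -> b = 16; heap: [0-10 FREE][11-15 ALLOC][16-31 ALLOC][32-32 FREE]
Op 5: c = malloc(4) -> c = 0; heap: [0-3 ALLOC][4-10 FREE][11-15 ALLOC][16-31 ALLOC][32-32 FREE]
Op 6: free(a) -> (freed a); heap: [0-3 ALLOC][4-15 FREE][16-31 ALLOC][32-32 FREE]
free(c): c = 0 -> block [0-3 ALLOC]; mark free, coalesce with adjacent free neighbors -> [0-15 FREE][16-31 ALLOC][32-32 FREE]

Answer: [0-15 FREE][16-31 ALLOC][32-32 FREE]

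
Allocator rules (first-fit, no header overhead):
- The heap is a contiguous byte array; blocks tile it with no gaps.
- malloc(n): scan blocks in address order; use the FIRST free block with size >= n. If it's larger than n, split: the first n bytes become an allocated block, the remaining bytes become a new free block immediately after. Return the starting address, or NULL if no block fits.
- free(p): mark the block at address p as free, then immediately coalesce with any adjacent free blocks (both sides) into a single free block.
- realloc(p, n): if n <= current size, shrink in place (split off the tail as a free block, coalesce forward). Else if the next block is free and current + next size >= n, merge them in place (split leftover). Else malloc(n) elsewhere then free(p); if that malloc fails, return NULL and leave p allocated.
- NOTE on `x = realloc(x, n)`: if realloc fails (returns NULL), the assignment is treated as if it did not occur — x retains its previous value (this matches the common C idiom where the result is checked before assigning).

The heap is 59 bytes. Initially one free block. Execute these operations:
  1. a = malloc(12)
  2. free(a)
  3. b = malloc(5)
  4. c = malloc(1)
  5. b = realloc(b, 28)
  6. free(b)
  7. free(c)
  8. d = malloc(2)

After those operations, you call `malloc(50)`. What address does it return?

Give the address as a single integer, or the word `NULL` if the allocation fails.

Answer: 2

Derivation:
Op 1: a = malloc(12) -> a = 0; heap: [0-11 ALLOC][12-58 FREE]
Op 2: free(a) -> (freed a); heap: [0-58 FREE]
Op 3: b = malloc(5) -> b = 0; heap: [0-4 ALLOC][5-58 FREE]
Op 4: c = malloc(1) -> c = 5; heap: [0-4 ALLOC][5-5 ALLOC][6-58 FREE]
Op 5: b = realloc(b, 28) -> b = 6; heap: [0-4 FREE][5-5 ALLOC][6-33 ALLOC][34-58 FREE]
Op 6: free(b) -> (freed b); heap: [0-4 FREE][5-5 ALLOC][6-58 FREE]
Op 7: free(c) -> (freed c); heap: [0-58 FREE]
Op 8: d = malloc(2) -> d = 0; heap: [0-1 ALLOC][2-58 FREE]
malloc(50): first-fit scan over [0-1 ALLOC][2-58 FREE] -> 2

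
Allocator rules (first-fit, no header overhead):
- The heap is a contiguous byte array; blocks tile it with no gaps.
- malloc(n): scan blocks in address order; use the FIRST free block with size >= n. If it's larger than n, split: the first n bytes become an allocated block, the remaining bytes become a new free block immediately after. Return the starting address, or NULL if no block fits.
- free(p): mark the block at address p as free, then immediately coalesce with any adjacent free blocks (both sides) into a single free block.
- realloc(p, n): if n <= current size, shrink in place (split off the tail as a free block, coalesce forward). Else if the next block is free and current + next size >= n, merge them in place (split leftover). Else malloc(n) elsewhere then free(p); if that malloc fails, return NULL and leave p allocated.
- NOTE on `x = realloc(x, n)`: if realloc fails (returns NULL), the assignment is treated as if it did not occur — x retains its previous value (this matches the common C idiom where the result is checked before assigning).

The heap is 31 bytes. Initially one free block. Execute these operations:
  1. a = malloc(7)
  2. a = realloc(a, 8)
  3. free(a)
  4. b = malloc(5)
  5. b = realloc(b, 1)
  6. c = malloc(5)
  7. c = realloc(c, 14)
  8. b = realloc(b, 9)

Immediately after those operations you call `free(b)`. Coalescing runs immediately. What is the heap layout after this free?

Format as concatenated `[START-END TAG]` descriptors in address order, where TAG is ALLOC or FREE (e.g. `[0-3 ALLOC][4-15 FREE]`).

Answer: [0-0 FREE][1-14 ALLOC][15-30 FREE]

Derivation:
Op 1: a = malloc(7) -> a = 0; heap: [0-6 ALLOC][7-30 FREE]
Op 2: a = realloc(a, 8) -> a = 0; heap: [0-7 ALLOC][8-30 FREE]
Op 3: free(a) -> (freed a); heap: [0-30 FREE]
Op 4: b = malloc(5) -> b = 0; heap: [0-4 ALLOC][5-30 FREE]
Op 5: b = realloc(b, 1) -> b = 0; heap: [0-0 ALLOC][1-30 FREE]
Op 6: c = malloc(5) -> c = 1; heap: [0-0 ALLOC][1-5 ALLOC][6-30 FREE]
Op 7: c = realloc(c, 14) -> c = 1; heap: [0-0 ALLOC][1-14 ALLOC][15-30 FREE]
Op 8: b = realloc(b, 9) -> b = 15; heap: [0-0 FREE][1-14 ALLOC][15-23 ALLOC][24-30 FREE]
free(b): b = 15 -> block [15-23 ALLOC]; mark free, coalesce with adjacent free neighbors -> [0-0 FREE][1-14 ALLOC][15-30 FREE]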